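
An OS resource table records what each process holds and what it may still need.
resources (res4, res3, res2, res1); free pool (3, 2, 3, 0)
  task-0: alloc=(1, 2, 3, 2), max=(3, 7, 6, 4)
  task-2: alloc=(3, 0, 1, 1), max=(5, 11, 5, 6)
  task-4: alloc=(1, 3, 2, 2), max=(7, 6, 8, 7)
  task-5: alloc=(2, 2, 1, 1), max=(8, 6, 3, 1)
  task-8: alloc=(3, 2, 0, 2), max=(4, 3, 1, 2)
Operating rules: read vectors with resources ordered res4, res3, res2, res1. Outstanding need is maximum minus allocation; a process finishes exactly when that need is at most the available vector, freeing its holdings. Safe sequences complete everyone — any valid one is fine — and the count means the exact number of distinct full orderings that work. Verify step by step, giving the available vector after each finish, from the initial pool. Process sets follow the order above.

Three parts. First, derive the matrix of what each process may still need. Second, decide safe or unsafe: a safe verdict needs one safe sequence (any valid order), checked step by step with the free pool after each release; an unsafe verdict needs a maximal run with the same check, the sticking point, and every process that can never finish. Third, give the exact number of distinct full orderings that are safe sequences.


(1) Need matrix, components ordered res4, res3, res2, res1:
  task-0: (2, 5, 3, 2)
  task-2: (2, 11, 4, 5)
  task-4: (6, 3, 6, 5)
  task-5: (6, 4, 2, 0)
  task-8: (1, 1, 1, 0)
(2) The state is SAFE; one workable sequence: task-8, task-5, task-0, task-4, task-2.
Key observation: task-5 is the earliest step where a requested resource binds exactly: need (6, 4, 2, 0), pool (6, 4, 3, 2) at its turn.
Verifying each step:
  pool = (3, 2, 3, 0)
  task-8: need (1, 1, 1, 0) fits (3, 2, 3, 0); releases (3, 2, 0, 2), pool now (6, 4, 3, 2)
  task-5: need (6, 4, 2, 0) fits (6, 4, 3, 2); releases (2, 2, 1, 1), pool now (8, 6, 4, 3)
  task-0: need (2, 5, 3, 2) fits (8, 6, 4, 3); releases (1, 2, 3, 2), pool now (9, 8, 7, 5)
  task-4: need (6, 3, 6, 5) fits (9, 8, 7, 5); releases (1, 3, 2, 2), pool now (10, 11, 9, 7)
  task-2: need (2, 11, 4, 5) fits (10, 11, 9, 7); releases (3, 0, 1, 1), pool now (13, 11, 10, 8)
(3) Exactly 1 of the possible complete orderings is a safe sequence.


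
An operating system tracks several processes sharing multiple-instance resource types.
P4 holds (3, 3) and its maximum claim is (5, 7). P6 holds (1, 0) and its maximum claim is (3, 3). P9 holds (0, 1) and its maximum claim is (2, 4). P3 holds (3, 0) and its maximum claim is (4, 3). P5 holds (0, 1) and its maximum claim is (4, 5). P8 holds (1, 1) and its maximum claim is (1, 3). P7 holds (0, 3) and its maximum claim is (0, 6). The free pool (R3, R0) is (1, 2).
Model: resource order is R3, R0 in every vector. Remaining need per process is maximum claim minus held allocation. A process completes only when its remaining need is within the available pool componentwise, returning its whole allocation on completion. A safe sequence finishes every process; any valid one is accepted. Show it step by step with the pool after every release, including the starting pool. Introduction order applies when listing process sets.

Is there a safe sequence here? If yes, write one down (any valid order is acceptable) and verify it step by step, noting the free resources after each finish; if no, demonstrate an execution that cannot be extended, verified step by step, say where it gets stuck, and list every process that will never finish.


SAFE, for example via the order P8, P7, P6, P3, P4, P9, P5.
Key observation: P8 marks the first exact bind of the order: its need (0, 2) fits the free (1, 2) with zero slack on a requested resource.
Check, step by step:
  pool = (1, 2)
  P8: need (0, 2) fits (1, 2); releases (1, 1), pool now (2, 3)
  P7: need (0, 3) fits (2, 3); releases (0, 3), pool now (2, 6)
  P6: need (2, 3) fits (2, 6); releases (1, 0), pool now (3, 6)
  P3: need (1, 3) fits (3, 6); releases (3, 0), pool now (6, 6)
  P4: need (2, 4) fits (6, 6); releases (3, 3), pool now (9, 9)
  P9: need (2, 3) fits (9, 9); releases (0, 1), pool now (9, 10)
  P5: need (4, 4) fits (9, 10); releases (0, 1), pool now (9, 11)


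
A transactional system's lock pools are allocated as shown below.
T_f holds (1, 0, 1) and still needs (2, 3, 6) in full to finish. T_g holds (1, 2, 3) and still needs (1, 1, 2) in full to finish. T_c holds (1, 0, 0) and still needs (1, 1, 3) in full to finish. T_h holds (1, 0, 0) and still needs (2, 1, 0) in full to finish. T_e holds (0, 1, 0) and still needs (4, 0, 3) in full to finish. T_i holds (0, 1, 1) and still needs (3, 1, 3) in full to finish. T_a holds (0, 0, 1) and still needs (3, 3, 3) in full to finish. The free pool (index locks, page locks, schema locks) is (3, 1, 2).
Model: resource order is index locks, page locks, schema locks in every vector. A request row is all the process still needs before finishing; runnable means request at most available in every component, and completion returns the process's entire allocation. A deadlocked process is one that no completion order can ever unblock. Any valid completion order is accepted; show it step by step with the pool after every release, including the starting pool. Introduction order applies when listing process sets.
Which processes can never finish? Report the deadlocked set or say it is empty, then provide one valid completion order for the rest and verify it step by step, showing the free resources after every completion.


Nothing here is deadlocked.
Key observation: T_g fits the free pool immediately, and its release cascades until everyone finishes.
One completion order for the rest: T_g, T_a, T_f, T_h, T_i, T_e, T_c. Step-by-step check:
  pool = (3, 1, 2)
  T_g: need (1, 1, 2) fits (3, 1, 2); releases (1, 2, 3), pool now (4, 3, 5)
  T_a: need (3, 3, 3) fits (4, 3, 5); releases (0, 0, 1), pool now (4, 3, 6)
  T_f: need (2, 3, 6) fits (4, 3, 6); releases (1, 0, 1), pool now (5, 3, 7)
  T_h: need (2, 1, 0) fits (5, 3, 7); releases (1, 0, 0), pool now (6, 3, 7)
  T_i: need (3, 1, 3) fits (6, 3, 7); releases (0, 1, 1), pool now (6, 4, 8)
  T_e: need (4, 0, 3) fits (6, 4, 8); releases (0, 1, 0), pool now (6, 5, 8)
  T_c: need (1, 1, 3) fits (6, 5, 8); releases (1, 0, 0), pool now (7, 5, 8)


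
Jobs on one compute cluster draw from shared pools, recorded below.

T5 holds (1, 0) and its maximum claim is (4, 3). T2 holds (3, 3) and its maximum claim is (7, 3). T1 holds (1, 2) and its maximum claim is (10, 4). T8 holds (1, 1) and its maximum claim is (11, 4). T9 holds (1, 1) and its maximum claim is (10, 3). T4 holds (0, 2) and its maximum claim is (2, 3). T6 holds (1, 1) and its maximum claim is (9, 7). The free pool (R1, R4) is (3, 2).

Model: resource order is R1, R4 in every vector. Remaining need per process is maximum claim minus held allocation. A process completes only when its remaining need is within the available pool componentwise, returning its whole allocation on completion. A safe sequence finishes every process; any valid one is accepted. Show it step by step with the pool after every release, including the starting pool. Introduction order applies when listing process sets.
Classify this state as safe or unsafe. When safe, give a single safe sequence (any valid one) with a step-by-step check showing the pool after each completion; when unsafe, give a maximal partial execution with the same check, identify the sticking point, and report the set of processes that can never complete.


UNSAFE.
Key observation: no order helps: past T4, T5, T2, the free pool tops out at (7, 7), below what each blocked process needs in R1.
The run T4, T5, T2 cannot be extended any further. Walking it through:
  pool = (3, 2)
  run T4 (needs (2, 1), free (3, 2)); after release of (0, 2) the pool is (3, 4)
  run T5 (needs (3, 3), free (3, 4)); after release of (1, 0) the pool is (4, 4)
  run T2 (needs (4, 0), free (4, 4)); after release of (3, 3) the pool is (7, 7)
  T1 cannot run: need (9, 2) vs free (7, 7) (insufficient R1)
  T8 cannot run: need (10, 3) vs free (7, 7) (insufficient R1)
  T9 cannot run: need (9, 2) vs free (7, 7) (insufficient R1)
  T6 cannot run: need (8, 6) vs free (7, 7) (insufficient R1)
Processes that can never finish: T1, T8, T9 and T6.


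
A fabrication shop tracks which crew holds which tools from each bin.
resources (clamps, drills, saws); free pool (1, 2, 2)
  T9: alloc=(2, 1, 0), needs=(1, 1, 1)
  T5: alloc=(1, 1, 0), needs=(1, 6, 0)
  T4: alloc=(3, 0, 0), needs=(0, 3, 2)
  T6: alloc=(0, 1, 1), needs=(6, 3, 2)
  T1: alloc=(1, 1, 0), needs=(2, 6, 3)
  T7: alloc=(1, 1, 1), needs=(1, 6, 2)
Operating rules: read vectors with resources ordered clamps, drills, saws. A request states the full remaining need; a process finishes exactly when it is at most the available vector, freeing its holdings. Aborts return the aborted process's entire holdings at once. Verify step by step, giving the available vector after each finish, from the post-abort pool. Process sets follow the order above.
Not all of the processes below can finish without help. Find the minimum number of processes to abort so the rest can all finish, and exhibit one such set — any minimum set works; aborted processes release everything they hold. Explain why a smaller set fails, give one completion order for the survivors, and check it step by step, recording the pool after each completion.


Minimum abort set: T5 and T7.
Key observation: no ordering could ever have run T1 before the abort of T5 and T7; with (2, 2, 1) back in the pool it fits at step 4.
Why nothing smaller works — every single abort fails: T9 alone leaves T5 blocked (short on drills); T5 alone leaves T1 blocked (short on drills); T4 alone leaves T5 blocked (short on drills); T6 alone leaves T5 blocked (short on drills); T1 alone leaves T5 blocked (short on drills); T7 alone leaves T5 blocked (short on drills).
One survivor order: T4, T6, T9, T1. Verifying each step (post-abort pool first):
  pool = (3, 4, 3)
  run T4 (needs (0, 3, 2), free (3, 4, 3)); after release of (3, 0, 0) the pool is (6, 4, 3)
  run T6 (needs (6, 3, 2), free (6, 4, 3)); after release of (0, 1, 1) the pool is (6, 5, 4)
  run T9 (needs (1, 1, 1), free (6, 5, 4)); after release of (2, 1, 0) the pool is (8, 6, 4)
  run T1 (needs (2, 6, 3), free (8, 6, 4)); after release of (1, 1, 0) the pool is (9, 7, 4)


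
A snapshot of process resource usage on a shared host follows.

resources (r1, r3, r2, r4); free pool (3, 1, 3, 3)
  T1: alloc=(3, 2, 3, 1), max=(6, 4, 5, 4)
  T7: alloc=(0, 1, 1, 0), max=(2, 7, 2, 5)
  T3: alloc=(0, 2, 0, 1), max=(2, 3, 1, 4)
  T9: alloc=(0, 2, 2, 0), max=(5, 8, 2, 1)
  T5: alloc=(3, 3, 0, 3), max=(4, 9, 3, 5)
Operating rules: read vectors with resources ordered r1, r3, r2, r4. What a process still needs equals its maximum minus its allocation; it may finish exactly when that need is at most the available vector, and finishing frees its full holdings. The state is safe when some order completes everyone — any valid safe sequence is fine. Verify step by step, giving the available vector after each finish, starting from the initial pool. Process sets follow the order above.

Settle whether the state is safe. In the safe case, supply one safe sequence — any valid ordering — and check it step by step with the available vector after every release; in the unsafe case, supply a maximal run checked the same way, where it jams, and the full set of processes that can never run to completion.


UNSAFE.
Key observation: once T3, T1 finish, the pool peaks at (6, 5, 6, 5) — and every remaining process still needs more r3 than that.
A maximal execution: T3, T1 — then nothing else fits. Step-by-step check:
  pool = (3, 1, 3, 3)
  T3: need (2, 1, 1, 3) fits (3, 1, 3, 3); releases (0, 2, 0, 1), pool now (3, 3, 3, 4)
  T1: need (3, 2, 2, 3) fits (3, 3, 3, 4); releases (3, 2, 3, 1), pool now (6, 5, 6, 5)
  T7 cannot run: need (2, 6, 1, 5) vs free (6, 5, 6, 5) (insufficient r3)
  T9 cannot run: need (5, 6, 0, 1) vs free (6, 5, 6, 5) (insufficient r3)
  T5 cannot run: need (1, 6, 3, 2) vs free (6, 5, 6, 5) (insufficient r3)
Permanently blocked: T7, T9 and T5.


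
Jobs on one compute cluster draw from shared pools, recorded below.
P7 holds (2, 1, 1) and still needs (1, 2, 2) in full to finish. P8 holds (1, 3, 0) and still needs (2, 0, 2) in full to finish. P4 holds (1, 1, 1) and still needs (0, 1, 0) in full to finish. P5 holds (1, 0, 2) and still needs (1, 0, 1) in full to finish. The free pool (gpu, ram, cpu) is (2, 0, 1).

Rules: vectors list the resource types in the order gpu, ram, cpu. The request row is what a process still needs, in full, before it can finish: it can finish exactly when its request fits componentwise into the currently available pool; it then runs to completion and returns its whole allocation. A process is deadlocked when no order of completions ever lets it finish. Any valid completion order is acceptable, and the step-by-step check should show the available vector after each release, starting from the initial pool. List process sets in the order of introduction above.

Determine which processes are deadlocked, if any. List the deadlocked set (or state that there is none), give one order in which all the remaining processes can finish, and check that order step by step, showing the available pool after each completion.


Nothing here is deadlocked.
Key observation: P5 leads a chain of completions in which each release enables another process.
One completion order for the rest: P5, P8, P4, P7. Step-by-step check:
  pool = (2, 0, 1)
  P5 needs (1, 0, 1) <= (2, 0, 1) -> finishes; pool += (1, 0, 2) = (3, 0, 3)
  P8 needs (2, 0, 2) <= (3, 0, 3) -> finishes; pool += (1, 3, 0) = (4, 3, 3)
  P4 needs (0, 1, 0) <= (4, 3, 3) -> finishes; pool += (1, 1, 1) = (5, 4, 4)
  P7 needs (1, 2, 2) <= (5, 4, 4) -> finishes; pool += (2, 1, 1) = (7, 5, 5)


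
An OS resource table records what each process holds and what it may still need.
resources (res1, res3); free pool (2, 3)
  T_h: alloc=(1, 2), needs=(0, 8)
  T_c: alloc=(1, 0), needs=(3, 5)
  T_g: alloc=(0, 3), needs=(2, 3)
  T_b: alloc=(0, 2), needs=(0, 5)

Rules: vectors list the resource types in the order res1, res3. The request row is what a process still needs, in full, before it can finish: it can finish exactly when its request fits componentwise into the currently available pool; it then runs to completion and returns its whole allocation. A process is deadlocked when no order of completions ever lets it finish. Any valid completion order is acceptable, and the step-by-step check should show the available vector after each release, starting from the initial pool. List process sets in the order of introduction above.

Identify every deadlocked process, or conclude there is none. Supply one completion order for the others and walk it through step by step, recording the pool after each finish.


No process is deadlocked.
Key observation: beginning at T_g, releases accumulate fast enough that every process eventually fits.
The rest can finish in the order T_g, T_b, T_h, T_c. Check, step by step:
  pool = (2, 3)
  T_g: need (2, 3) fits (2, 3); releases (0, 3), pool now (2, 6)
  T_b: need (0, 5) fits (2, 6); releases (0, 2), pool now (2, 8)
  T_h: need (0, 8) fits (2, 8); releases (1, 2), pool now (3, 10)
  T_c: need (3, 5) fits (3, 10); releases (1, 0), pool now (4, 10)


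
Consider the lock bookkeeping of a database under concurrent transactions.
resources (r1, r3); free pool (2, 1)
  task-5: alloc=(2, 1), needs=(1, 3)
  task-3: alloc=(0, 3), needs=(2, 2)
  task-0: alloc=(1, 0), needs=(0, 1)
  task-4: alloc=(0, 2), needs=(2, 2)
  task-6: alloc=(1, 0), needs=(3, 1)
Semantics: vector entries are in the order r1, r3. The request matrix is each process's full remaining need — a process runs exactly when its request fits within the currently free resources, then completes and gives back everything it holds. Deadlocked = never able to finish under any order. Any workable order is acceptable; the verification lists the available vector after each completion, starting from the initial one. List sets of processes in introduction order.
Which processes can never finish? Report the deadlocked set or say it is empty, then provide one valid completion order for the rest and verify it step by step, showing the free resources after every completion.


Deadlocked: task-5, task-3 and task-4.
Key observation: the wall is r3: completing task-0, task-6 brings the pool only to (4, 1), and all the rest need more.
One completion order for the rest: task-0, task-6. Walking it through:
  pool = (2, 1)
  run task-0 (needs (0, 1), free (2, 1)); after release of (1, 0) the pool is (3, 1)
  run task-6 (needs (3, 1), free (3, 1)); after release of (1, 0) the pool is (4, 1)
The blocked processes can never fit:
  task-5 still needs (1, 3) but only (4, 1) is free — short on r3
  task-3 still needs (2, 2) but only (4, 1) is free — short on r3
  task-4 still needs (2, 2) but only (4, 1) is free — short on r3


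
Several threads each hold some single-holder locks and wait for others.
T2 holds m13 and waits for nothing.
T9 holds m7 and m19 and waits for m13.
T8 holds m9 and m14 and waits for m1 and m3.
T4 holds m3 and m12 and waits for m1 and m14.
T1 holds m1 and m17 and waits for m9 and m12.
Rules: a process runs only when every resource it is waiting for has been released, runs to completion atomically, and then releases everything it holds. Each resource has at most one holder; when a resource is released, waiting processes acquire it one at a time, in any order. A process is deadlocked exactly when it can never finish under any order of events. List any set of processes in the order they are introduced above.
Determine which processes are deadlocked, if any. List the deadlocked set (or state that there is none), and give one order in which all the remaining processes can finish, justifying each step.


The deadlocked set is T8, T4 and T1.
Key observation: the cycle T8 -> T4 -> T8 can never break — each member waits on the next; T1 is caught in further circular waits.
One completion order for the rest: T2, T9.
Check, step by step:
  T2: no waits; runs immediately, freeing m13
  T9: everything it awaited (m13) is free; runs, freeing m7 and m19


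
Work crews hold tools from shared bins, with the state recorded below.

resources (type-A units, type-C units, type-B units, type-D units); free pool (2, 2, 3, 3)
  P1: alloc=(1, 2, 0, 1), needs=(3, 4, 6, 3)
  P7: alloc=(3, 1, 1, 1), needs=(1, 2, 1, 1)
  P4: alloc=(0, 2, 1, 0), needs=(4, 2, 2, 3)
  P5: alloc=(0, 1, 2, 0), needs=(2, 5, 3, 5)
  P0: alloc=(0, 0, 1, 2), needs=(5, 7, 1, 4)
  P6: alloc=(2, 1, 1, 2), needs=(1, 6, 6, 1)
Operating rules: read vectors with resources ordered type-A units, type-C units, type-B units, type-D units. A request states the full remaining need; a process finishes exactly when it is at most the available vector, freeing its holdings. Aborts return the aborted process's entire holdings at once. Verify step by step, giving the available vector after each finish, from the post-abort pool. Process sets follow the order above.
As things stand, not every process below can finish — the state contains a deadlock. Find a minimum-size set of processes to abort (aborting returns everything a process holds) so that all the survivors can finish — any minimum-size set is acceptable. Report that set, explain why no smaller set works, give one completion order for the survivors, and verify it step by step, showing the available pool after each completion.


The answer: abort P0.
Key observation: no ordering could ever have run P1 before the abort of P0; with (0, 0, 1, 2) back in the pool it fits at step 3.
Why nothing smaller works: aborting no one leaves the state deadlocked as given.
Survivors finish in the order: P7, P4, P1, P5, P6. Verifying each step (pool after the aborts first):
  pool = (2, 2, 4, 5)
  run P7 (needs (1, 2, 1, 1), free (2, 2, 4, 5)); after release of (3, 1, 1, 1) the pool is (5, 3, 5, 6)
  run P4 (needs (4, 2, 2, 3), free (5, 3, 5, 6)); after release of (0, 2, 1, 0) the pool is (5, 5, 6, 6)
  run P1 (needs (3, 4, 6, 3), free (5, 5, 6, 6)); after release of (1, 2, 0, 1) the pool is (6, 7, 6, 7)
  run P5 (needs (2, 5, 3, 5), free (6, 7, 6, 7)); after release of (0, 1, 2, 0) the pool is (6, 8, 8, 7)
  run P6 (needs (1, 6, 6, 1), free (6, 8, 8, 7)); after release of (2, 1, 1, 2) the pool is (8, 9, 9, 9)


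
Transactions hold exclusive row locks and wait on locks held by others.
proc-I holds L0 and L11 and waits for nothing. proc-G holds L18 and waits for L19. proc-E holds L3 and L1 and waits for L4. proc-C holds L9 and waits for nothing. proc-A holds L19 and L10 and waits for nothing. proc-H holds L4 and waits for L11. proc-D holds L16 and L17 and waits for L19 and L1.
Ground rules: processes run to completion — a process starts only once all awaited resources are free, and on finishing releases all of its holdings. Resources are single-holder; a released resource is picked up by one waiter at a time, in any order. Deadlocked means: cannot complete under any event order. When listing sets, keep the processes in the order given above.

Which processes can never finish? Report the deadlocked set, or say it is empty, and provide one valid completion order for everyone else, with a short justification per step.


The deadlocked set is empty.
Key observation: the wait relation is loop-free; peeling off processes with no waits unwinds the whole state.
A valid finishing order for the others: proc-A, proc-C, proc-G, proc-I, proc-H, proc-E, proc-D.
Walking it through:
  proc-A waits on nothing -> runs at once and releases L19 and L10
  proc-C waits on nothing -> runs at once and releases L9
  run proc-G (all its waits — L19 — are resolved); releases L18
  proc-I waits on nothing -> runs at once and releases L0 and L11
  run proc-H (all its waits — L11 — are resolved); releases L4
  run proc-E (all its waits — L4 — are resolved); releases L3 and L1
  run proc-D (all its waits — L19 and L1 — are resolved); releases L16 and L17


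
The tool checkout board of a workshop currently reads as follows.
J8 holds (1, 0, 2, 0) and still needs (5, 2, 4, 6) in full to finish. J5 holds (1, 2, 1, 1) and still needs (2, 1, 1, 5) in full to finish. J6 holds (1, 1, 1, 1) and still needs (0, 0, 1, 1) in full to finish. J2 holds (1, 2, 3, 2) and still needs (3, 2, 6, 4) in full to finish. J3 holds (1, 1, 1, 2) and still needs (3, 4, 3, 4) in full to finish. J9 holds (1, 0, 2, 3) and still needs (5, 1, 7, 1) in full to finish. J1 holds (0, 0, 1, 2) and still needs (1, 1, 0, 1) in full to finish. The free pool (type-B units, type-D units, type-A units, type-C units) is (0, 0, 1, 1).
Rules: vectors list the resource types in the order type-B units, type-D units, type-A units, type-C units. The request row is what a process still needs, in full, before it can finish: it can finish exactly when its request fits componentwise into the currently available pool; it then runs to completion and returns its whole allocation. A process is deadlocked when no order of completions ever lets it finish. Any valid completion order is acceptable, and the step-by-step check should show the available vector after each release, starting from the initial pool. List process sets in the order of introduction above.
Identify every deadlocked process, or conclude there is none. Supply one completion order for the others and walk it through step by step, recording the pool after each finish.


Deadlocked set: J8, J5, J2, J3 and J9.
Key observation: the wall is type-B units: completing J6, J1 brings the pool only to (1, 1, 3, 4), and all the rest need more.
The rest can finish in the order J6, J1. Verifying each step:
  pool = (0, 0, 1, 1)
  run J6 (needs (0, 0, 1, 1), free (0, 0, 1, 1)); after release of (1, 1, 1, 1) the pool is (1, 1, 2, 2)
  run J1 (needs (1, 1, 0, 1), free (1, 1, 2, 2)); after release of (0, 0, 1, 2) the pool is (1, 1, 3, 4)
The blocked processes can never fit:
  J8 cannot run: need (5, 2, 4, 6) vs free (1, 1, 3, 4) (insufficient type-B units, type-D units, type-A units and type-C units)
  J5 cannot run: need (2, 1, 1, 5) vs free (1, 1, 3, 4) (insufficient type-B units and type-C units)
  J2 cannot run: need (3, 2, 6, 4) vs free (1, 1, 3, 4) (insufficient type-B units, type-D units and type-A units)
  J3 cannot run: need (3, 4, 3, 4) vs free (1, 1, 3, 4) (insufficient type-B units and type-D units)
  J9 cannot run: need (5, 1, 7, 1) vs free (1, 1, 3, 4) (insufficient type-B units and type-A units)


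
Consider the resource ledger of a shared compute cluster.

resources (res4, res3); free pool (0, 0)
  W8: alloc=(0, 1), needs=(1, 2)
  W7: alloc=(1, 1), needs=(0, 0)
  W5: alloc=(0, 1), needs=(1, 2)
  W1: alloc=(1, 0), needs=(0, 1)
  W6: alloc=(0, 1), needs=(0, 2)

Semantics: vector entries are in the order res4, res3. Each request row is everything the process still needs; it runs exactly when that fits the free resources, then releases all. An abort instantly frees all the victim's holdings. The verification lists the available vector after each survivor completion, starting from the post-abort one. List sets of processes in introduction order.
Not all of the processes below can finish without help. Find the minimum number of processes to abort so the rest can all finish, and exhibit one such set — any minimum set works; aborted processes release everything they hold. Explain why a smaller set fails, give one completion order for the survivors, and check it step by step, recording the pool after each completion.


Minimum abort set: W6.
Key observation: before aborting W6, W5 was permanently blocked — no order could ever run it; afterwards it completes at step 2.
No smaller set exists: with zero aborts the deadlock remains.
Survivors finish in the order: W7, W5, W1, W8. Walking it through (pool after the aborts first):
  pool = (0, 1)
  W7 needs (0, 0) <= (0, 1) -> finishes; pool += (1, 1) = (1, 2)
  W5 needs (1, 2) <= (1, 2) -> finishes; pool += (0, 1) = (1, 3)
  W1 needs (0, 1) <= (1, 3) -> finishes; pool += (1, 0) = (2, 3)
  W8 needs (1, 2) <= (2, 3) -> finishes; pool += (0, 1) = (2, 4)


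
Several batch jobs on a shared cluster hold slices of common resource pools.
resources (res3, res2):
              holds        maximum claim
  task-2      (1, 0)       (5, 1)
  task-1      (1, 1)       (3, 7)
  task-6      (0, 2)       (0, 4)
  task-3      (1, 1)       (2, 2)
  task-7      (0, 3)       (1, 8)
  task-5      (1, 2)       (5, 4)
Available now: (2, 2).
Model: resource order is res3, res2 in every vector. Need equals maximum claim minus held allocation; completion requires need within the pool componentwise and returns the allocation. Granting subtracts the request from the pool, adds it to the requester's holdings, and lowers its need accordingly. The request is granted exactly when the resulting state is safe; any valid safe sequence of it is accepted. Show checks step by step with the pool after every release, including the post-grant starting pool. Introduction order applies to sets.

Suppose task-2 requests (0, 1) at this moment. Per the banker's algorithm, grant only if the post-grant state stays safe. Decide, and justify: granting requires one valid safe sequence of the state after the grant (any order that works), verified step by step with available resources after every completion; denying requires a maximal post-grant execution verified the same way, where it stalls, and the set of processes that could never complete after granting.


DENY: after the grant no complete ordering would exist.
Key observation: after task-3, task-6 the pool peaks at (3, 4), and each blocked process is short somewhere: task-2 on res3; task-1 on res2; task-7 on res2; task-5 on res3.
On the post-grant state, task-3, task-6 is a maximal run — nothing extends it. Step-by-step check:
  pool = (2, 1)
  run task-3 (needs (1, 1), free (2, 1)); after release of (1, 1) the pool is (3, 2)
  run task-6 (needs (0, 2), free (3, 2)); after release of (0, 2) the pool is (3, 4)
  task-2 cannot run: need (4, 0) vs free (3, 4) (insufficient res3)
  task-1 cannot run: need (2, 6) vs free (3, 4) (insufficient res2)
  task-7 cannot run: need (1, 5) vs free (3, 4) (insufficient res2)
  task-5 cannot run: need (4, 2) vs free (3, 4) (insufficient res3)
Had the request been granted, task-2, task-1, task-7 and task-5 could never finish.


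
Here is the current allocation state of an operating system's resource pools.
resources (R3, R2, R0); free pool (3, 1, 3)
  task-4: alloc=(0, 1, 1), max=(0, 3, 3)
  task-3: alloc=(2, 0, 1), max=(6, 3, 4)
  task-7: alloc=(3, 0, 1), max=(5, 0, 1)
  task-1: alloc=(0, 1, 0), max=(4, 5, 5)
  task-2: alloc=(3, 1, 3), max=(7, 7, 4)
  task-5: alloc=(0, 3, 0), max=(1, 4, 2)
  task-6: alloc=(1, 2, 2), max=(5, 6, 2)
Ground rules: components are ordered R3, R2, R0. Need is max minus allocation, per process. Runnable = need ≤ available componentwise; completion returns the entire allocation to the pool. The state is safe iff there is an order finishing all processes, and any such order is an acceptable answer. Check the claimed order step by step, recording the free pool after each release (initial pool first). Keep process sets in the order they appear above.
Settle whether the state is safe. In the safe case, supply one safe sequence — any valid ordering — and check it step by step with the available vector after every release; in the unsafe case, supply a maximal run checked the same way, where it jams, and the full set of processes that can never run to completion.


SAFE — a valid safe sequence is task-7, task-5, task-3, task-6, task-2, task-1, task-4.
Key observation: the first exact fit in this order is task-5 — it needs (1, 1, 2) with (6, 1, 4) free, meeting a requested resource to the last unit.
Check, step by step:
  pool = (3, 1, 3)
  task-7: need (2, 0, 0) fits (3, 1, 3); releases (3, 0, 1), pool now (6, 1, 4)
  task-5: need (1, 1, 2) fits (6, 1, 4); releases (0, 3, 0), pool now (6, 4, 4)
  task-3: need (4, 3, 3) fits (6, 4, 4); releases (2, 0, 1), pool now (8, 4, 5)
  task-6: need (4, 4, 0) fits (8, 4, 5); releases (1, 2, 2), pool now (9, 6, 7)
  task-2: need (4, 6, 1) fits (9, 6, 7); releases (3, 1, 3), pool now (12, 7, 10)
  task-1: need (4, 4, 5) fits (12, 7, 10); releases (0, 1, 0), pool now (12, 8, 10)
  task-4: need (0, 2, 2) fits (12, 8, 10); releases (0, 1, 1), pool now (12, 9, 11)


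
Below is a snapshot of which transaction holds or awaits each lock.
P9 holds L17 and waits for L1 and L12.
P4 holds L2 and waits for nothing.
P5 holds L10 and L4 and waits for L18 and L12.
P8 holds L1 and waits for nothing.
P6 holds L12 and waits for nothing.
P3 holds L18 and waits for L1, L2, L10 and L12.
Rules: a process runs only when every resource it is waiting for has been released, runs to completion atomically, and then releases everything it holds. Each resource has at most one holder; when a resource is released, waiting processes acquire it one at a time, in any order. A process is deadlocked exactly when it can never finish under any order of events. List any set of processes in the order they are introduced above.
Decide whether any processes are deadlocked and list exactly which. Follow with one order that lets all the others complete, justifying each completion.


The deadlocked set is P5 and P3.
Key observation: nobody on the ring P5 -> P3 -> P5 can start until another member finishes, which never happens; no other process is dragged down with it.
A valid finishing order for the others: P8, P4, P6, P9.
Step-by-step check:
  run P8 (it waits on nothing); releases L1
  run P4 (it waits on nothing); releases L2
  run P6 (it waits on nothing); releases L12
  P9 waits on L1 and L12 — all released -> runs and releases L17


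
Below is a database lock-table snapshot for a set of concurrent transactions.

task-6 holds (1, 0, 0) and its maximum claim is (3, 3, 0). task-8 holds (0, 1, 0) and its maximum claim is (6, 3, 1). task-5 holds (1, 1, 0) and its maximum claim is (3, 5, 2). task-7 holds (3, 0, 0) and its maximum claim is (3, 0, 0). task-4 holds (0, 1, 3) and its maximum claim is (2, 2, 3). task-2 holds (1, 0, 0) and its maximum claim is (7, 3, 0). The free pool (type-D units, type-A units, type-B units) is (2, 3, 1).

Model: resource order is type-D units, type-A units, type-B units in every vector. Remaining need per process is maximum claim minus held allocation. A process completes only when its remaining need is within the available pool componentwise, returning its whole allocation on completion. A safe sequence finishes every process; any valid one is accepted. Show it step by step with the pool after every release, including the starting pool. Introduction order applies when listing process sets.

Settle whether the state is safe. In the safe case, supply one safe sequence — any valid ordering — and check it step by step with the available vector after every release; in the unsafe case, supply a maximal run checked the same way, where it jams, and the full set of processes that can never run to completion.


SAFE. One safe sequence: task-6, task-7, task-8, task-4, task-5, task-2.
Key observation: the order's first zero-slack moment is task-6 ((2, 3, 0) needed, (2, 3, 1) free — a requested resource with nothing to spare).
Verifying each step:
  pool = (2, 3, 1)
  task-6 needs (2, 3, 0) <= (2, 3, 1) -> finishes; pool += (1, 0, 0) = (3, 3, 1)
  task-7 needs (0, 0, 0) <= (3, 3, 1) -> finishes; pool += (3, 0, 0) = (6, 3, 1)
  task-8 needs (6, 2, 1) <= (6, 3, 1) -> finishes; pool += (0, 1, 0) = (6, 4, 1)
  task-4 needs (2, 1, 0) <= (6, 4, 1) -> finishes; pool += (0, 1, 3) = (6, 5, 4)
  task-5 needs (2, 4, 2) <= (6, 5, 4) -> finishes; pool += (1, 1, 0) = (7, 6, 4)
  task-2 needs (6, 3, 0) <= (7, 6, 4) -> finishes; pool += (1, 0, 0) = (8, 6, 4)


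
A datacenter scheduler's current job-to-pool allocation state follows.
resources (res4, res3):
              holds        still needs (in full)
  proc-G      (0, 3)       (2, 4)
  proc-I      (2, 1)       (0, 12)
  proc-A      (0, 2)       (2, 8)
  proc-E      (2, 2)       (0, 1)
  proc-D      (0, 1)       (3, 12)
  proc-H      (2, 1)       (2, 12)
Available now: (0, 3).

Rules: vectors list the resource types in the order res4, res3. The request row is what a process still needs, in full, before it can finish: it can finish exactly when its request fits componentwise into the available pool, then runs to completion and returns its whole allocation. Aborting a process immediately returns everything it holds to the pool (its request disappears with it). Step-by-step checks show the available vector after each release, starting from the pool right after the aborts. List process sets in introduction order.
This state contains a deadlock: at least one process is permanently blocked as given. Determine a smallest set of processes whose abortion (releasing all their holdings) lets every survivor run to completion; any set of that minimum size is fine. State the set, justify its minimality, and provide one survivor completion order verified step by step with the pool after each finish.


Minimum abort set: proc-I and proc-D.
Key observation: the deadlocked proc-H becomes finishable only because proc-I and proc-D released (2, 2); it completes at step 4 below.
Why nothing smaller works — every single abort fails: proc-G alone leaves proc-I blocked (short on res3); proc-I alone leaves proc-D blocked (short on res3); proc-A alone leaves proc-I blocked (short on res3); proc-E alone leaves proc-I blocked (short on res3); proc-D alone leaves proc-I blocked (short on res3); proc-H alone leaves proc-I blocked (short on res3).
Survivors finish in the order: proc-G, proc-A, proc-E, proc-H. Check, step by step (pool after the aborts first):
  pool = (2, 5)
  run proc-G (needs (2, 4), free (2, 5)); after release of (0, 3) the pool is (2, 8)
  run proc-A (needs (2, 8), free (2, 8)); after release of (0, 2) the pool is (2, 10)
  run proc-E (needs (0, 1), free (2, 10)); after release of (2, 2) the pool is (4, 12)
  run proc-H (needs (2, 12), free (4, 12)); after release of (2, 1) the pool is (6, 13)


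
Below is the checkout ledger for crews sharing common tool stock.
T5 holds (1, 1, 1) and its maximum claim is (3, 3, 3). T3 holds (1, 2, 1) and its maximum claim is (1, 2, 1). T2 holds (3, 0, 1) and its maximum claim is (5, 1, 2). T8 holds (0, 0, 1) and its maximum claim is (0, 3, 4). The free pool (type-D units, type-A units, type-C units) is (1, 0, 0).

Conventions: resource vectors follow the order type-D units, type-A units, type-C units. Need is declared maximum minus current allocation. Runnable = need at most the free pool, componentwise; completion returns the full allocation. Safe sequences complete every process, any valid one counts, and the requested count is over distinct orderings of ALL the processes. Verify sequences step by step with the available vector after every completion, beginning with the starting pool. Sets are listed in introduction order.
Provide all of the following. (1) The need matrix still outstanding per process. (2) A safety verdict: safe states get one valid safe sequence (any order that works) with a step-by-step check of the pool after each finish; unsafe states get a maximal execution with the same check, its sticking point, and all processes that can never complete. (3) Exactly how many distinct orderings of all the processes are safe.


(1) Need matrix, components ordered type-D units, type-A units, type-C units:
  T5: (2, 2, 2)
  T3: (0, 0, 0)
  T2: (2, 1, 1)
  T8: (0, 3, 3)
(2) SAFE — a valid safe sequence is T3, T2, T5, T8.
Key observation: T2 marks the first exact bind of the order: its need (2, 1, 1) fits the free (2, 2, 1) with zero slack on a requested resource.
Verifying each step:
  pool = (1, 0, 0)
  T3: need (0, 0, 0) fits (1, 0, 0); releases (1, 2, 1), pool now (2, 2, 1)
  T2: need (2, 1, 1) fits (2, 2, 1); releases (3, 0, 1), pool now (5, 2, 2)
  T5: need (2, 2, 2) fits (5, 2, 2); releases (1, 1, 1), pool now (6, 3, 3)
  T8: need (0, 3, 3) fits (6, 3, 3); releases (0, 0, 1), pool now (6, 3, 4)
(3) Exactly 1 of the possible complete orderings is a safe sequence.


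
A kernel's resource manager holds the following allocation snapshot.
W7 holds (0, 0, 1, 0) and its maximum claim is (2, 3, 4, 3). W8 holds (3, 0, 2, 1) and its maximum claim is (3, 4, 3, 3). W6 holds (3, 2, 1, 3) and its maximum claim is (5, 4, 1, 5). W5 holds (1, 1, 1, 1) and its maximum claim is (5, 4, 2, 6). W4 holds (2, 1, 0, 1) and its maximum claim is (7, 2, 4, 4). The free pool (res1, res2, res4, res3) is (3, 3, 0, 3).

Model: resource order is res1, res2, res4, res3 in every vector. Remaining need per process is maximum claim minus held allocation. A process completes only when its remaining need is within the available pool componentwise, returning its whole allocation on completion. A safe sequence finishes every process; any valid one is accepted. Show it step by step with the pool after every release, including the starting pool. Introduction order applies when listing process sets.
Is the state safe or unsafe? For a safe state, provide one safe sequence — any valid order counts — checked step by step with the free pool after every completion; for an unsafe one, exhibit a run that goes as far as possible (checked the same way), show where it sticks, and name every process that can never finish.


The state is SAFE; one workable sequence: W6, W8, W7, W5, W4.
Key observation: the order's first zero-slack moment is W8 ((0, 4, 1, 2) needed, (6, 5, 1, 6) free — a requested resource with nothing to spare).
Verifying each step:
  pool = (3, 3, 0, 3)
  W6: need (2, 2, 0, 2) fits (3, 3, 0, 3); releases (3, 2, 1, 3), pool now (6, 5, 1, 6)
  W8: need (0, 4, 1, 2) fits (6, 5, 1, 6); releases (3, 0, 2, 1), pool now (9, 5, 3, 7)
  W7: need (2, 3, 3, 3) fits (9, 5, 3, 7); releases (0, 0, 1, 0), pool now (9, 5, 4, 7)
  W5: need (4, 3, 1, 5) fits (9, 5, 4, 7); releases (1, 1, 1, 1), pool now (10, 6, 5, 8)
  W4: need (5, 1, 4, 3) fits (10, 6, 5, 8); releases (2, 1, 0, 1), pool now (12, 7, 5, 9)


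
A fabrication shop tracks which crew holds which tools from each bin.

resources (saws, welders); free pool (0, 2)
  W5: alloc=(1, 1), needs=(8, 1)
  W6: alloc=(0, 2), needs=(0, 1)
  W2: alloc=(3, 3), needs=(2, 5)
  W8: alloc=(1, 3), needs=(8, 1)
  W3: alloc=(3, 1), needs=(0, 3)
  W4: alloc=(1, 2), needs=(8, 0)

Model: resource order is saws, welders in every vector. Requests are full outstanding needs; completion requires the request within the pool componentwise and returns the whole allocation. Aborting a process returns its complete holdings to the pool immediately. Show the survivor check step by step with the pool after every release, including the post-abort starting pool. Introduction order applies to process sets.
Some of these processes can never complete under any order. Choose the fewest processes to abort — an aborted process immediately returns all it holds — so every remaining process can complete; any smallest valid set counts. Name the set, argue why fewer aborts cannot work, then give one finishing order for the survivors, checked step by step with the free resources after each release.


The answer: abort W5 and W8.
Key observation: W4 had no path to completion before; after the abort of W5 and W8 ((2, 4) returned), step 4 is where it fits.
Why nothing smaller works — every single abort fails: W5 alone leaves W8 blocked (short on saws); W6 alone leaves W5 blocked (short on saws); W2 alone leaves W5 blocked (short on saws); W8 alone leaves W5 blocked (short on saws); W3 alone leaves W5 blocked (short on saws); W4 alone leaves W5 blocked (short on saws).
Survivors finish in the order: W6, W2, W3, W4. Step-by-step check (pool after the aborts first):
  pool = (2, 6)
  W6 needs (0, 1) <= (2, 6) -> finishes; pool += (0, 2) = (2, 8)
  W2 needs (2, 5) <= (2, 8) -> finishes; pool += (3, 3) = (5, 11)
  W3 needs (0, 3) <= (5, 11) -> finishes; pool += (3, 1) = (8, 12)
  W4 needs (8, 0) <= (8, 12) -> finishes; pool += (1, 2) = (9, 14)
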